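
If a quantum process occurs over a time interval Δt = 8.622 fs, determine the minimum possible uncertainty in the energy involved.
38.170 meV

Using the energy-time uncertainty principle:
ΔEΔt ≥ ℏ/2

The minimum uncertainty in energy is:
ΔE_min = ℏ/(2Δt)
ΔE_min = (1.055e-34 J·s) / (2 × 8.622e-15 s)
ΔE_min = 6.116e-21 J = 38.170 meV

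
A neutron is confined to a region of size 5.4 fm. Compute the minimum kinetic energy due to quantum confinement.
177.651 keV

Using the uncertainty principle:

1. Position uncertainty: Δx ≈ 5.400e-15 m
2. Minimum momentum uncertainty: Δp = ℏ/(2Δx) = 9.765e-21 kg·m/s
3. Minimum kinetic energy:
   KE = (Δp)²/(2m) = (9.765e-21)²/(2 × 1.675e-27 kg)
   KE = 2.846e-14 J = 177.651 keV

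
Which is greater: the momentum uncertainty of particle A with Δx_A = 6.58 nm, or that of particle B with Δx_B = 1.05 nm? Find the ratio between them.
Particle B has the larger minimum momentum uncertainty, by a factor of 6.27.

For each particle, the minimum momentum uncertainty is Δp_min = ℏ/(2Δx):

Particle A: Δp_A = ℏ/(2×6.580e-09 m) = 8.013e-27 kg·m/s
Particle B: Δp_B = ℏ/(2×1.050e-09 m) = 5.022e-26 kg·m/s

Ratio: Δp_B/Δp_A = 6.27

Since Δp_min ∝ 1/Δx, the particle with smaller position uncertainty (B) has larger momentum uncertainty.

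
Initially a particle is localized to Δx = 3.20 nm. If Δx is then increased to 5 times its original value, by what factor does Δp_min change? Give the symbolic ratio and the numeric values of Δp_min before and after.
Original Δp_min = 1.648 × 10^-26 kg·m/s; new Δp'_min = 3.296 × 10^-27 kg·m/s; ratio Δp'_min/Δp_min = 1/5.

From the uncertainty principle ΔxΔp ≥ ℏ/2, the minimum momentum uncertainty is Δp_min = ℏ/(2Δx).

Original (Δx = 3.20 nm = 3.200e-09 m):
Δp_min = (1.055e-34 J·s)/(2 × 3.200e-09 m) = 1.648e-26 kg·m/s

When Δx → 5Δx:
Δp'_min = ℏ/(2 × 5Δx) = (1/5) × ℏ/(2Δx) = (1/5) × Δp_min
Δp'_min = 1/5 × 1.648e-26 kg·m/s = 3.296e-27 kg·m/s

Since Δp_min ∝ 1/Δx, when Δx is increased to 5 times its original value, Δp_min decreases to 1/5 of its original value.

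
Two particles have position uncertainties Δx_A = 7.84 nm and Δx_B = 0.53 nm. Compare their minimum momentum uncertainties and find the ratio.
Particle B has the larger minimum momentum uncertainty, by a factor of 14.79.

For each particle, the minimum momentum uncertainty is Δp_min = ℏ/(2Δx):

Particle A: Δp_A = ℏ/(2×7.840e-09 m) = 6.726e-27 kg·m/s
Particle B: Δp_B = ℏ/(2×5.300e-10 m) = 9.949e-26 kg·m/s

Ratio: Δp_B/Δp_A = 14.79

Since Δp_min ∝ 1/Δx, the particle with smaller position uncertainty (B) has larger momentum uncertainty.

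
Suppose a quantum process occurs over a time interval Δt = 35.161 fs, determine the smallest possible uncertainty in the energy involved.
9.360 meV

Using the energy-time uncertainty principle:
ΔEΔt ≥ ℏ/2

The minimum uncertainty in energy is:
ΔE_min = ℏ/(2Δt)
ΔE_min = (1.055e-34 J·s) / (2 × 3.516e-14 s)
ΔE_min = 1.500e-21 J = 9.360 meV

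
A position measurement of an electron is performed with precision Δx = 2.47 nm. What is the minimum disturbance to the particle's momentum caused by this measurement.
2.135 × 10^-26 kg·m/s

The uncertainty principle implies that measuring position disturbs momentum:
ΔxΔp ≥ ℏ/2

When we measure position with precision Δx, we necessarily introduce a momentum uncertainty:
Δp ≥ ℏ/(2Δx)
Δp_min = (1.055e-34 J·s) / (2 × 2.470e-09 m)
Δp_min = 2.135e-26 kg·m/s

The more precisely we measure position, the greater the momentum disturbance.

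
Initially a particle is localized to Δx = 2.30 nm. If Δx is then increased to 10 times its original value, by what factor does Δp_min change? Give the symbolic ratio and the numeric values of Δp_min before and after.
Original Δp_min = 2.293 × 10^-26 kg·m/s; new Δp'_min = 2.293 × 10^-27 kg·m/s; ratio Δp'_min/Δp_min = 1/10.

From the uncertainty principle ΔxΔp ≥ ℏ/2, the minimum momentum uncertainty is Δp_min = ℏ/(2Δx).

Original (Δx = 2.30 nm = 2.300e-09 m):
Δp_min = (1.055e-34 J·s)/(2 × 2.300e-09 m) = 2.293e-26 kg·m/s

When Δx → 10Δx:
Δp'_min = ℏ/(2 × 10Δx) = (1/10) × ℏ/(2Δx) = (1/10) × Δp_min
Δp'_min = 1/10 × 2.293e-26 kg·m/s = 2.293e-27 kg·m/s

Since Δp_min ∝ 1/Δx, when Δx is increased to 10 times its original value, Δp_min decreases to 1/10 of its original value.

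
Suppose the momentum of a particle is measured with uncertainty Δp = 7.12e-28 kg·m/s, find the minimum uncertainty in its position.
74.057 nm

Using the Heisenberg uncertainty principle:
ΔxΔp ≥ ℏ/2

The minimum uncertainty in position is:
Δx_min = ℏ/(2Δp)
Δx_min = (1.055e-34 J·s) / (2 × 7.120e-28 kg·m/s)
Δx_min = 7.406e-08 m = 74.057 nm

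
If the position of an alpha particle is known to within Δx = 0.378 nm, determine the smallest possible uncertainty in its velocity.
20.993 m/s

Using the Heisenberg uncertainty principle and Δp = mΔv:
ΔxΔp ≥ ℏ/2
Δx(mΔv) ≥ ℏ/2

The minimum uncertainty in velocity is:
Δv_min = ℏ/(2mΔx)
Δv_min = (1.055e-34 J·s) / (2 × 6.645e-27 kg × 3.780e-10 m)
Δv_min = 2.099e+01 m/s = 20.993 m/s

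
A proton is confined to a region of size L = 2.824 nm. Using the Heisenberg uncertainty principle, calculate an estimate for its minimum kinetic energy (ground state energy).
650.466 neV

Using the uncertainty principle to estimate ground state energy:

1. The position uncertainty is approximately the confinement size:
   Δx ≈ L = 2.824e-09 m

2. From ΔxΔp ≥ ℏ/2, the minimum momentum uncertainty is:
   Δp ≈ ℏ/(2L) = 1.867e-26 kg·m/s

3. The kinetic energy is approximately:
   KE ≈ (Δp)²/(2m) = (1.867e-26)²/(2 × 1.673e-27 kg)
   KE ≈ 1.042e-25 J = 650.466 neV

This is an order-of-magnitude estimate of the ground state energy.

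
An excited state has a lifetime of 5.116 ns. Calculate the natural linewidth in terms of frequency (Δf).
15.555 MHz

Using the energy-time uncertainty principle and E = hf:
ΔEΔt ≥ ℏ/2
hΔf·Δt ≥ ℏ/2

The minimum frequency uncertainty is:
Δf = ℏ/(2hτ) = 1/(4πτ)
Δf = 1/(4π × 5.116e-09 s)
Δf = 1.555e+07 Hz = 15.555 MHz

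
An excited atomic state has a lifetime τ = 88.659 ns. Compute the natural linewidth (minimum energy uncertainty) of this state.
3.712 neV

Using the energy-time uncertainty principle:
ΔEΔt ≥ ℏ/2

The lifetime τ represents the time uncertainty Δt.
The natural linewidth (minimum energy uncertainty) is:

ΔE = ℏ/(2τ)
ΔE = (1.055e-34 J·s) / (2 × 8.866e-08 s)
ΔE = 5.947e-28 J = 3.712 neV

This natural linewidth limits the precision of spectroscopic measurements.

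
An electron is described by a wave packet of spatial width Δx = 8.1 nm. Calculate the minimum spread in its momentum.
6.510 × 10^-27 kg·m/s

For a wave packet, the spatial width Δx and momentum spread Δp are related by the uncertainty principle:
ΔxΔp ≥ ℏ/2

The minimum momentum spread is:
Δp_min = ℏ/(2Δx)
Δp_min = (1.055e-34 J·s) / (2 × 8.100e-09 m)
Δp_min = 6.510e-27 kg·m/s

A wave packet cannot have both a well-defined position and well-defined momentum.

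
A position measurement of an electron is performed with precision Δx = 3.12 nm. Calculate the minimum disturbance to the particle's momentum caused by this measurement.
1.690 × 10^-26 kg·m/s

The uncertainty principle implies that measuring position disturbs momentum:
ΔxΔp ≥ ℏ/2

When we measure position with precision Δx, we necessarily introduce a momentum uncertainty:
Δp ≥ ℏ/(2Δx)
Δp_min = (1.055e-34 J·s) / (2 × 3.120e-09 m)
Δp_min = 1.690e-26 kg·m/s

The more precisely we measure position, the greater the momentum disturbance.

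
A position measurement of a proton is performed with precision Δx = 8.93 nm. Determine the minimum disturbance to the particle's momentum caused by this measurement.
5.905 × 10^-27 kg·m/s

The uncertainty principle implies that measuring position disturbs momentum:
ΔxΔp ≥ ℏ/2

When we measure position with precision Δx, we necessarily introduce a momentum uncertainty:
Δp ≥ ℏ/(2Δx)
Δp_min = (1.055e-34 J·s) / (2 × 8.930e-09 m)
Δp_min = 5.905e-27 kg·m/s

The more precisely we measure position, the greater the momentum disturbance.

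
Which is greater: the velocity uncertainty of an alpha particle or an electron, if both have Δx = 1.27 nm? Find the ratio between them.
The electron has the larger minimum velocity uncertainty, by a ratio of 7294.3.

For both particles, Δp_min = ℏ/(2Δx) = 4.152e-26 kg·m/s (same for both).

The velocity uncertainty is Δv = Δp/m:
- alpha particle: Δv = 4.152e-26 / 6.645e-27 = 6.248e+00 m/s = 6.248 m/s
- electron: Δv = 4.152e-26 / 9.109e-31 = 4.558e+04 m/s = 45.578 km/s

Ratio: 4.558e+04 / 6.248e+00 = 7294.3

The lighter particle has larger velocity uncertainty because Δv ∝ 1/m.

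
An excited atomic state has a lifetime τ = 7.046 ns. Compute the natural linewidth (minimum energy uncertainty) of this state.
46.708 neV

Using the energy-time uncertainty principle:
ΔEΔt ≥ ℏ/2

The lifetime τ represents the time uncertainty Δt.
The natural linewidth (minimum energy uncertainty) is:

ΔE = ℏ/(2τ)
ΔE = (1.055e-34 J·s) / (2 × 7.046e-09 s)
ΔE = 7.483e-27 J = 46.708 neV

This natural linewidth limits the precision of spectroscopic measurements.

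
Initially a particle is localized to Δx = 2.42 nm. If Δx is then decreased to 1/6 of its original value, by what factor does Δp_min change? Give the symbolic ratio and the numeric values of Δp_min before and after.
Original Δp_min = 2.179 × 10^-26 kg·m/s; new Δp'_min = 1.307 × 10^-25 kg·m/s; ratio Δp'_min/Δp_min = 6.

From the uncertainty principle ΔxΔp ≥ ℏ/2, the minimum momentum uncertainty is Δp_min = ℏ/(2Δx).

Original (Δx = 2.42 nm = 2.420e-09 m):
Δp_min = (1.055e-34 J·s)/(2 × 2.420e-09 m) = 2.179e-26 kg·m/s

When Δx → (1/6)Δx:
Δp'_min = ℏ/(2 × (1/6)Δx) = 6 × ℏ/(2Δx) = 6 × Δp_min
Δp'_min = 6 × 2.179e-26 kg·m/s = 1.307e-25 kg·m/s

Since Δp_min ∝ 1/Δx, when Δx is decreased to 1/6 of its original value, Δp_min increases to 6 times its original value.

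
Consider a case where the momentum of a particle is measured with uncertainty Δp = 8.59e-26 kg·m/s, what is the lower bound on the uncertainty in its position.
613.837 pm

Using the Heisenberg uncertainty principle:
ΔxΔp ≥ ℏ/2

The minimum uncertainty in position is:
Δx_min = ℏ/(2Δp)
Δx_min = (1.055e-34 J·s) / (2 × 8.590e-26 kg·m/s)
Δx_min = 6.138e-10 m = 613.837 pm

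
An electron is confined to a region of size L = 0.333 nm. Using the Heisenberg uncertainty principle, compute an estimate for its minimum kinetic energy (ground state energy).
85.896 meV

Using the uncertainty principle to estimate ground state energy:

1. The position uncertainty is approximately the confinement size:
   Δx ≈ L = 3.330e-10 m

2. From ΔxΔp ≥ ℏ/2, the minimum momentum uncertainty is:
   Δp ≈ ℏ/(2L) = 1.583e-25 kg·m/s

3. The kinetic energy is approximately:
   KE ≈ (Δp)²/(2m) = (1.583e-25)²/(2 × 9.109e-31 kg)
   KE ≈ 1.376e-20 J = 85.896 meV

This is an order-of-magnitude estimate of the ground state energy.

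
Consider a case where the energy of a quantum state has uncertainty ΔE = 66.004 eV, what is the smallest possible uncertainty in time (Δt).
4.986 as

Using the energy-time uncertainty principle:
ΔEΔt ≥ ℏ/2

The minimum uncertainty in time is:
Δt_min = ℏ/(2ΔE)
Δt_min = (1.055e-34 J·s) / (2 × 1.058e-17 J)
Δt_min = 4.986e-18 s = 4.986 as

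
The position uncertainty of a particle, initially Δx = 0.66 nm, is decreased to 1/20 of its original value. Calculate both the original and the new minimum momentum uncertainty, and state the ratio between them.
Original Δp_min = 7.989 × 10^-26 kg·m/s; new Δp'_min = 1.598 × 10^-24 kg·m/s; ratio Δp'_min/Δp_min = 20.

From the uncertainty principle ΔxΔp ≥ ℏ/2, the minimum momentum uncertainty is Δp_min = ℏ/(2Δx).

Original (Δx = 0.66 nm = 6.600e-10 m):
Δp_min = (1.055e-34 J·s)/(2 × 6.600e-10 m) = 7.989e-26 kg·m/s

When Δx → (1/20)Δx:
Δp'_min = ℏ/(2 × (1/20)Δx) = 20 × ℏ/(2Δx) = 20 × Δp_min
Δp'_min = 20 × 7.989e-26 kg·m/s = 1.598e-24 kg·m/s

Since Δp_min ∝ 1/Δx, when Δx is decreased to 1/20 of its original value, Δp_min increases to 20 times its original value.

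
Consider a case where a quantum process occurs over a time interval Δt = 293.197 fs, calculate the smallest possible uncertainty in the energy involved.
1.122 meV

Using the energy-time uncertainty principle:
ΔEΔt ≥ ℏ/2

The minimum uncertainty in energy is:
ΔE_min = ℏ/(2Δt)
ΔE_min = (1.055e-34 J·s) / (2 × 2.932e-13 s)
ΔE_min = 1.798e-22 J = 1.122 meV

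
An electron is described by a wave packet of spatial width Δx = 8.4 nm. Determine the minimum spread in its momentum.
6.277 × 10^-27 kg·m/s

For a wave packet, the spatial width Δx and momentum spread Δp are related by the uncertainty principle:
ΔxΔp ≥ ℏ/2

The minimum momentum spread is:
Δp_min = ℏ/(2Δx)
Δp_min = (1.055e-34 J·s) / (2 × 8.400e-09 m)
Δp_min = 6.277e-27 kg·m/s

A wave packet cannot have both a well-defined position and well-defined momentum.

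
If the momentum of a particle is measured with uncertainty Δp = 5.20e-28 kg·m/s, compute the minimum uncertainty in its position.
101.401 nm

Using the Heisenberg uncertainty principle:
ΔxΔp ≥ ℏ/2

The minimum uncertainty in position is:
Δx_min = ℏ/(2Δp)
Δx_min = (1.055e-34 J·s) / (2 × 5.200e-28 kg·m/s)
Δx_min = 1.014e-07 m = 101.401 nm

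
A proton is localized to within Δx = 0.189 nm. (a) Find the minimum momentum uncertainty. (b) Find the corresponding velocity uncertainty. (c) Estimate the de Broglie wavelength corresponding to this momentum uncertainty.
(a) Δp_min = 2.790 × 10^-25 kg·m/s
(b) Δv_min = 166.796 m/s
(c) λ_dB = 2.375 nm

Step-by-step:

(a) From the uncertainty principle:
Δp_min = ℏ/(2Δx) = (1.055e-34 J·s)/(2 × 1.890e-10 m) = 2.790e-25 kg·m/s

(b) The velocity uncertainty:
Δv = Δp/m = (2.790e-25 kg·m/s)/(1.673e-27 kg) = 1.668e+02 m/s = 166.796 m/s

(c) The de Broglie wavelength for this momentum:
λ = h/p = (6.626e-34 J·s)/(2.790e-25 kg·m/s) = 2.375e-09 m = 2.375 nm

Note: The de Broglie wavelength is comparable to the localization size, as expected from wave-particle duality.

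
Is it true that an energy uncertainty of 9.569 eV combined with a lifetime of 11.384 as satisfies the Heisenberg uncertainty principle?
No, it violates the uncertainty relation.

Calculate the product ΔEΔt:
ΔE = 9.569 eV = 1.533e-18 J
ΔEΔt = (1.533e-18 J) × (1.138e-17 s)
ΔEΔt = 1.745e-35 J·s

Compare to the minimum allowed value ℏ/2:
ℏ/2 = 5.273e-35 J·s

Since ΔEΔt = 1.745e-35 J·s < 5.273e-35 J·s = ℏ/2,
this violates the uncertainty relation.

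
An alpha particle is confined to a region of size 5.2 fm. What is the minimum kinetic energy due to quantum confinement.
48.292 keV

Using the uncertainty principle:

1. Position uncertainty: Δx ≈ 5.200e-15 m
2. Minimum momentum uncertainty: Δp = ℏ/(2Δx) = 1.014e-20 kg·m/s
3. Minimum kinetic energy:
   KE = (Δp)²/(2m) = (1.014e-20)²/(2 × 6.645e-27 kg)
   KE = 7.737e-15 J = 48.292 keV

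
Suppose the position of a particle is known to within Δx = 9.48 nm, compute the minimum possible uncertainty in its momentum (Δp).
5.562 × 10^-27 kg·m/s

Using the Heisenberg uncertainty principle:
ΔxΔp ≥ ℏ/2

The minimum uncertainty in momentum is:
Δp_min = ℏ/(2Δx)
Δp_min = (1.055e-34 J·s) / (2 × 9.480e-09 m)
Δp_min = 5.562e-27 kg·m/s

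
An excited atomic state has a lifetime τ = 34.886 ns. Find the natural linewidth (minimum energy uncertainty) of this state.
9.434 neV

Using the energy-time uncertainty principle:
ΔEΔt ≥ ℏ/2

The lifetime τ represents the time uncertainty Δt.
The natural linewidth (minimum energy uncertainty) is:

ΔE = ℏ/(2τ)
ΔE = (1.055e-34 J·s) / (2 × 3.489e-08 s)
ΔE = 1.511e-27 J = 9.434 neV

This natural linewidth limits the precision of spectroscopic measurements.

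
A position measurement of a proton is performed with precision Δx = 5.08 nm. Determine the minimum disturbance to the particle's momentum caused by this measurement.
1.038 × 10^-26 kg·m/s

The uncertainty principle implies that measuring position disturbs momentum:
ΔxΔp ≥ ℏ/2

When we measure position with precision Δx, we necessarily introduce a momentum uncertainty:
Δp ≥ ℏ/(2Δx)
Δp_min = (1.055e-34 J·s) / (2 × 5.080e-09 m)
Δp_min = 1.038e-26 kg·m/s

The more precisely we measure position, the greater the momentum disturbance.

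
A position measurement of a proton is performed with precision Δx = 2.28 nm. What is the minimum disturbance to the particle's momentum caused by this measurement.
2.313 × 10^-26 kg·m/s

The uncertainty principle implies that measuring position disturbs momentum:
ΔxΔp ≥ ℏ/2

When we measure position with precision Δx, we necessarily introduce a momentum uncertainty:
Δp ≥ ℏ/(2Δx)
Δp_min = (1.055e-34 J·s) / (2 × 2.280e-09 m)
Δp_min = 2.313e-26 kg·m/s

The more precisely we measure position, the greater the momentum disturbance.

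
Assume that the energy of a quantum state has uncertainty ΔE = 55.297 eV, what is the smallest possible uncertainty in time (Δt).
5.952 as

Using the energy-time uncertainty principle:
ΔEΔt ≥ ℏ/2

The minimum uncertainty in time is:
Δt_min = ℏ/(2ΔE)
Δt_min = (1.055e-34 J·s) / (2 × 8.860e-18 J)
Δt_min = 5.952e-18 s = 5.952 as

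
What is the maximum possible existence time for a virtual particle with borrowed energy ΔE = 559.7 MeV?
5.880 × 10^-25 s

Using the energy-time uncertainty principle:
ΔEΔt ≥ ℏ/2

For a virtual particle borrowing energy ΔE, the maximum lifetime is:
Δt_max = ℏ/(2ΔE)

Converting energy:
ΔE = 559.7 MeV = 8.967e-11 J

Δt_max = (1.055e-34 J·s) / (2 × 8.967e-11 J)
Δt_max = 5.880e-25 s = 5.880 × 10^-25 s

Virtual particles with higher borrowed energy exist for shorter times.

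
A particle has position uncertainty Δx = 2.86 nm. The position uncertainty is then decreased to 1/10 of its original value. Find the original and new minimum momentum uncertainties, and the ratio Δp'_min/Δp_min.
Original Δp_min = 1.844 × 10^-26 kg·m/s; new Δp'_min = 1.844 × 10^-25 kg·m/s; ratio Δp'_min/Δp_min = 10.

From the uncertainty principle ΔxΔp ≥ ℏ/2, the minimum momentum uncertainty is Δp_min = ℏ/(2Δx).

Original (Δx = 2.86 nm = 2.860e-09 m):
Δp_min = (1.055e-34 J·s)/(2 × 2.860e-09 m) = 1.844e-26 kg·m/s

When Δx → (1/10)Δx:
Δp'_min = ℏ/(2 × (1/10)Δx) = 10 × ℏ/(2Δx) = 10 × Δp_min
Δp'_min = 10 × 1.844e-26 kg·m/s = 1.844e-25 kg·m/s

Since Δp_min ∝ 1/Δx, when Δx is decreased to 1/10 of its original value, Δp_min increases to 10 times its original value.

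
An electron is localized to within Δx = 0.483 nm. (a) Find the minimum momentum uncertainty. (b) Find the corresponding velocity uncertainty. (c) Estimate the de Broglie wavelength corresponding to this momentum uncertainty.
(a) Δp_min = 1.092 × 10^-25 kg·m/s
(b) Δv_min = 119.842 km/s
(c) λ_dB = 6.070 nm

Step-by-step:

(a) From the uncertainty principle:
Δp_min = ℏ/(2Δx) = (1.055e-34 J·s)/(2 × 4.830e-10 m) = 1.092e-25 kg·m/s

(b) The velocity uncertainty:
Δv = Δp/m = (1.092e-25 kg·m/s)/(9.109e-31 kg) = 1.198e+05 m/s = 119.842 km/s

(c) The de Broglie wavelength for this momentum:
λ = h/p = (6.626e-34 J·s)/(1.092e-25 kg·m/s) = 6.070e-09 m = 6.070 nm

Note: The de Broglie wavelength is comparable to the localization size, as expected from wave-particle duality.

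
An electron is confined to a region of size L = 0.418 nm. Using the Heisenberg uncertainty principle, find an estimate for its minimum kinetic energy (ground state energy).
54.514 meV

Using the uncertainty principle to estimate ground state energy:

1. The position uncertainty is approximately the confinement size:
   Δx ≈ L = 4.180e-10 m

2. From ΔxΔp ≥ ℏ/2, the minimum momentum uncertainty is:
   Δp ≈ ℏ/(2L) = 1.261e-25 kg·m/s

3. The kinetic energy is approximately:
   KE ≈ (Δp)²/(2m) = (1.261e-25)²/(2 × 9.109e-31 kg)
   KE ≈ 8.734e-21 J = 54.514 meV

This is an order-of-magnitude estimate of the ground state energy.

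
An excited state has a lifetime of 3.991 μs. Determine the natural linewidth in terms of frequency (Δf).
19.939 kHz

Using the energy-time uncertainty principle and E = hf:
ΔEΔt ≥ ℏ/2
hΔf·Δt ≥ ℏ/2

The minimum frequency uncertainty is:
Δf = ℏ/(2hτ) = 1/(4πτ)
Δf = 1/(4π × 3.991e-06 s)
Δf = 1.994e+04 Hz = 19.939 kHz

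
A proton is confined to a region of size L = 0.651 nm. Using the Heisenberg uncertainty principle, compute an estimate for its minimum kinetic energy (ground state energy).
12.240 μeV

Using the uncertainty principle to estimate ground state energy:

1. The position uncertainty is approximately the confinement size:
   Δx ≈ L = 6.510e-10 m

2. From ΔxΔp ≥ ℏ/2, the minimum momentum uncertainty is:
   Δp ≈ ℏ/(2L) = 8.100e-26 kg·m/s

3. The kinetic energy is approximately:
   KE ≈ (Δp)²/(2m) = (8.100e-26)²/(2 × 1.673e-27 kg)
   KE ≈ 1.961e-24 J = 12.240 μeV

This is an order-of-magnitude estimate of the ground state energy.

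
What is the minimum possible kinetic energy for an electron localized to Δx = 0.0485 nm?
4.049 eV

Localizing a particle requires giving it sufficient momentum uncertainty:

1. From uncertainty principle: Δp ≥ ℏ/(2Δx)
   Δp_min = (1.055e-34 J·s) / (2 × 4.850e-11 m)
   Δp_min = 1.087e-24 kg·m/s

2. This momentum uncertainty corresponds to kinetic energy:
   KE ≈ (Δp)²/(2m) = (1.087e-24)²/(2 × 9.109e-31 kg)
   KE = 6.488e-19 J = 4.049 eV

Tighter localization requires more energy.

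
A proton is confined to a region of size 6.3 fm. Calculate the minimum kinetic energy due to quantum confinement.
130.699 keV

Using the uncertainty principle:

1. Position uncertainty: Δx ≈ 6.300e-15 m
2. Minimum momentum uncertainty: Δp = ℏ/(2Δx) = 8.370e-21 kg·m/s
3. Minimum kinetic energy:
   KE = (Δp)²/(2m) = (8.370e-21)²/(2 × 1.673e-27 kg)
   KE = 2.094e-14 J = 130.699 keV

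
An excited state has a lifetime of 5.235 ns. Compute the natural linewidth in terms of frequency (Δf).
15.201 MHz

Using the energy-time uncertainty principle and E = hf:
ΔEΔt ≥ ℏ/2
hΔf·Δt ≥ ℏ/2

The minimum frequency uncertainty is:
Δf = ℏ/(2hτ) = 1/(4πτ)
Δf = 1/(4π × 5.235e-09 s)
Δf = 1.520e+07 Hz = 15.201 MHz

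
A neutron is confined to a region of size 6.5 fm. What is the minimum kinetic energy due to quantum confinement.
122.611 keV

Using the uncertainty principle:

1. Position uncertainty: Δx ≈ 6.500e-15 m
2. Minimum momentum uncertainty: Δp = ℏ/(2Δx) = 8.112e-21 kg·m/s
3. Minimum kinetic energy:
   KE = (Δp)²/(2m) = (8.112e-21)²/(2 × 1.675e-27 kg)
   KE = 1.964e-14 J = 122.611 keV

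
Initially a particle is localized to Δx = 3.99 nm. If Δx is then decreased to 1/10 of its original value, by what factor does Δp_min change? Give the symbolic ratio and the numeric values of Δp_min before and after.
Original Δp_min = 1.322 × 10^-26 kg·m/s; new Δp'_min = 1.322 × 10^-25 kg·m/s; ratio Δp'_min/Δp_min = 10.

From the uncertainty principle ΔxΔp ≥ ℏ/2, the minimum momentum uncertainty is Δp_min = ℏ/(2Δx).

Original (Δx = 3.99 nm = 3.990e-09 m):
Δp_min = (1.055e-34 J·s)/(2 × 3.990e-09 m) = 1.322e-26 kg·m/s

When Δx → (1/10)Δx:
Δp'_min = ℏ/(2 × (1/10)Δx) = 10 × ℏ/(2Δx) = 10 × Δp_min
Δp'_min = 10 × 1.322e-26 kg·m/s = 1.322e-25 kg·m/s

Since Δp_min ∝ 1/Δx, when Δx is decreased to 1/10 of its original value, Δp_min increases to 10 times its original value.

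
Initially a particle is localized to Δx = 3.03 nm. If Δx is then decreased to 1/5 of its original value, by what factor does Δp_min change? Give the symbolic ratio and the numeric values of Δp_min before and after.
Original Δp_min = 1.740 × 10^-26 kg·m/s; new Δp'_min = 8.701 × 10^-26 kg·m/s; ratio Δp'_min/Δp_min = 5.

From the uncertainty principle ΔxΔp ≥ ℏ/2, the minimum momentum uncertainty is Δp_min = ℏ/(2Δx).

Original (Δx = 3.03 nm = 3.030e-09 m):
Δp_min = (1.055e-34 J·s)/(2 × 3.030e-09 m) = 1.740e-26 kg·m/s

When Δx → (1/5)Δx:
Δp'_min = ℏ/(2 × (1/5)Δx) = 5 × ℏ/(2Δx) = 5 × Δp_min
Δp'_min = 5 × 1.740e-26 kg·m/s = 8.701e-26 kg·m/s

Since Δp_min ∝ 1/Δx, when Δx is decreased to 1/5 of its original value, Δp_min increases to 5 times its original value.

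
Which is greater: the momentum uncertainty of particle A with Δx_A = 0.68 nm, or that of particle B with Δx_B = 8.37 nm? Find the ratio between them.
Particle A has the larger minimum momentum uncertainty, by a factor of 12.31.

For each particle, the minimum momentum uncertainty is Δp_min = ℏ/(2Δx):

Particle A: Δp_A = ℏ/(2×6.800e-10 m) = 7.754e-26 kg·m/s
Particle B: Δp_B = ℏ/(2×8.370e-09 m) = 6.300e-27 kg·m/s

Ratio: Δp_A/Δp_B = 12.31

Since Δp_min ∝ 1/Δx, the particle with smaller position uncertainty (A) has larger momentum uncertainty.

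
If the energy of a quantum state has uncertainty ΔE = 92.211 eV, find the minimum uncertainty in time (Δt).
3.569 as

Using the energy-time uncertainty principle:
ΔEΔt ≥ ℏ/2

The minimum uncertainty in time is:
Δt_min = ℏ/(2ΔE)
Δt_min = (1.055e-34 J·s) / (2 × 1.477e-17 J)
Δt_min = 3.569e-18 s = 3.569 as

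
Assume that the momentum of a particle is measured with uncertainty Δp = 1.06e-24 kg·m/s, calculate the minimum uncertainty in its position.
49.744 pm

Using the Heisenberg uncertainty principle:
ΔxΔp ≥ ℏ/2

The minimum uncertainty in position is:
Δx_min = ℏ/(2Δp)
Δx_min = (1.055e-34 J·s) / (2 × 1.060e-24 kg·m/s)
Δx_min = 4.974e-11 m = 49.744 pm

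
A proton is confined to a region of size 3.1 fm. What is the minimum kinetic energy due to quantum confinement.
539.797 keV

Using the uncertainty principle:

1. Position uncertainty: Δx ≈ 3.100e-15 m
2. Minimum momentum uncertainty: Δp = ℏ/(2Δx) = 1.701e-20 kg·m/s
3. Minimum kinetic energy:
   KE = (Δp)²/(2m) = (1.701e-20)²/(2 × 1.673e-27 kg)
   KE = 8.649e-14 J = 539.797 keV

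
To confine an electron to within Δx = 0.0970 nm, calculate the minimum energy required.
1.012 eV

Localizing a particle requires giving it sufficient momentum uncertainty:

1. From uncertainty principle: Δp ≥ ℏ/(2Δx)
   Δp_min = (1.055e-34 J·s) / (2 × 9.700e-11 m)
   Δp_min = 5.436e-25 kg·m/s

2. This momentum uncertainty corresponds to kinetic energy:
   KE ≈ (Δp)²/(2m) = (5.436e-25)²/(2 × 9.109e-31 kg)
   KE = 1.622e-19 J = 1.012 eV

Tighter localization requires more energy.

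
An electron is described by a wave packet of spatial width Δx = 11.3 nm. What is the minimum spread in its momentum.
4.666 × 10^-27 kg·m/s

For a wave packet, the spatial width Δx and momentum spread Δp are related by the uncertainty principle:
ΔxΔp ≥ ℏ/2

The minimum momentum spread is:
Δp_min = ℏ/(2Δx)
Δp_min = (1.055e-34 J·s) / (2 × 1.130e-08 m)
Δp_min = 4.666e-27 kg·m/s

A wave packet cannot have both a well-defined position and well-defined momentum.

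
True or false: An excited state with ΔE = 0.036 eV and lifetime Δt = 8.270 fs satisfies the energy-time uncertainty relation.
No, it violates the uncertainty relation.

Calculate the product ΔEΔt:
ΔE = 0.036 eV = 5.768e-21 J
ΔEΔt = (5.768e-21 J) × (8.270e-15 s)
ΔEΔt = 4.770e-35 J·s

Compare to the minimum allowed value ℏ/2:
ℏ/2 = 5.273e-35 J·s

Since ΔEΔt = 4.770e-35 J·s < 5.273e-35 J·s = ℏ/2,
this violates the uncertainty relation.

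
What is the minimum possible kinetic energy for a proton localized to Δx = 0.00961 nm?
56.170 meV

Localizing a particle requires giving it sufficient momentum uncertainty:

1. From uncertainty principle: Δp ≥ ℏ/(2Δx)
   Δp_min = (1.055e-34 J·s) / (2 × 9.610e-12 m)
   Δp_min = 5.487e-24 kg·m/s

2. This momentum uncertainty corresponds to kinetic energy:
   KE ≈ (Δp)²/(2m) = (5.487e-24)²/(2 × 1.673e-27 kg)
   KE = 8.999e-21 J = 56.170 meV

Tighter localization requires more energy.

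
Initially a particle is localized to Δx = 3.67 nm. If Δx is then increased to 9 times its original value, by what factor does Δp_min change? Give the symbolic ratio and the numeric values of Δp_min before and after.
Original Δp_min = 1.437 × 10^-26 kg·m/s; new Δp'_min = 1.596 × 10^-27 kg·m/s; ratio Δp'_min/Δp_min = 1/9.

From the uncertainty principle ΔxΔp ≥ ℏ/2, the minimum momentum uncertainty is Δp_min = ℏ/(2Δx).

Original (Δx = 3.67 nm = 3.670e-09 m):
Δp_min = (1.055e-34 J·s)/(2 × 3.670e-09 m) = 1.437e-26 kg·m/s

When Δx → 9Δx:
Δp'_min = ℏ/(2 × 9Δx) = (1/9) × ℏ/(2Δx) = (1/9) × Δp_min
Δp'_min = 1/9 × 1.437e-26 kg·m/s = 1.596e-27 kg·m/s

Since Δp_min ∝ 1/Δx, when Δx is increased to 9 times its original value, Δp_min decreases to 1/9 of its original value.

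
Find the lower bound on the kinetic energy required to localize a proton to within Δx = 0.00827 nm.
75.848 meV

Localizing a particle requires giving it sufficient momentum uncertainty:

1. From uncertainty principle: Δp ≥ ℏ/(2Δx)
   Δp_min = (1.055e-34 J·s) / (2 × 8.270e-12 m)
   Δp_min = 6.376e-24 kg·m/s

2. This momentum uncertainty corresponds to kinetic energy:
   KE ≈ (Δp)²/(2m) = (6.376e-24)²/(2 × 1.673e-27 kg)
   KE = 1.215e-20 J = 75.848 meV

Tighter localization requires more energy.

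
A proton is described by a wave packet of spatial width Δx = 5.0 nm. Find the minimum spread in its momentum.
1.055 × 10^-26 kg·m/s

For a wave packet, the spatial width Δx and momentum spread Δp are related by the uncertainty principle:
ΔxΔp ≥ ℏ/2

The minimum momentum spread is:
Δp_min = ℏ/(2Δx)
Δp_min = (1.055e-34 J·s) / (2 × 5.000e-09 m)
Δp_min = 1.055e-26 kg·m/s

A wave packet cannot have both a well-defined position and well-defined momentum.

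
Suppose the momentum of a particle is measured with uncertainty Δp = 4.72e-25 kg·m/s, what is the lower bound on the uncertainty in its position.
111.713 pm

Using the Heisenberg uncertainty principle:
ΔxΔp ≥ ℏ/2

The minimum uncertainty in position is:
Δx_min = ℏ/(2Δp)
Δx_min = (1.055e-34 J·s) / (2 × 4.720e-25 kg·m/s)
Δx_min = 1.117e-10 m = 111.713 pm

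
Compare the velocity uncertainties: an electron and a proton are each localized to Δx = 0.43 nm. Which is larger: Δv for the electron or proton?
The electron has the larger minimum velocity uncertainty, by a ratio of 1836.2.

For both particles, Δp_min = ℏ/(2Δx) = 1.226e-25 kg·m/s (same for both).

The velocity uncertainty is Δv = Δp/m:
- electron: Δv = 1.226e-25 / 9.109e-31 = 1.346e+05 m/s = 134.614 km/s
- proton: Δv = 1.226e-25 / 1.673e-27 = 7.331e+01 m/s = 73.313 m/s

Ratio: 1.346e+05 / 7.331e+01 = 1836.2

The lighter particle has larger velocity uncertainty because Δv ∝ 1/m.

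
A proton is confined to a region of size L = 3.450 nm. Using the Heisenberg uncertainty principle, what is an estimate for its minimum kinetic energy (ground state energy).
435.829 neV

Using the uncertainty principle to estimate ground state energy:

1. The position uncertainty is approximately the confinement size:
   Δx ≈ L = 3.450e-09 m

2. From ΔxΔp ≥ ℏ/2, the minimum momentum uncertainty is:
   Δp ≈ ℏ/(2L) = 1.528e-26 kg·m/s

3. The kinetic energy is approximately:
   KE ≈ (Δp)²/(2m) = (1.528e-26)²/(2 × 1.673e-27 kg)
   KE ≈ 6.983e-26 J = 435.829 neV

This is an order-of-magnitude estimate of the ground state energy.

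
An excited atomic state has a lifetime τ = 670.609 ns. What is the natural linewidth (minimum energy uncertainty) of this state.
490.757 peV

Using the energy-time uncertainty principle:
ΔEΔt ≥ ℏ/2

The lifetime τ represents the time uncertainty Δt.
The natural linewidth (minimum energy uncertainty) is:

ΔE = ℏ/(2τ)
ΔE = (1.055e-34 J·s) / (2 × 6.706e-07 s)
ΔE = 7.863e-29 J = 490.757 peV

This natural linewidth limits the precision of spectroscopic measurements.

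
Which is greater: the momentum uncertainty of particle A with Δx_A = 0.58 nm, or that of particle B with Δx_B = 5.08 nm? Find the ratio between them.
Particle A has the larger minimum momentum uncertainty, by a factor of 8.76.

For each particle, the minimum momentum uncertainty is Δp_min = ℏ/(2Δx):

Particle A: Δp_A = ℏ/(2×5.800e-10 m) = 9.091e-26 kg·m/s
Particle B: Δp_B = ℏ/(2×5.080e-09 m) = 1.038e-26 kg·m/s

Ratio: Δp_A/Δp_B = 8.76

Since Δp_min ∝ 1/Δx, the particle with smaller position uncertainty (A) has larger momentum uncertainty.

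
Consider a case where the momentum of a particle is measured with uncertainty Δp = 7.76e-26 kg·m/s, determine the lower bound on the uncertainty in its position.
679.492 pm

Using the Heisenberg uncertainty principle:
ΔxΔp ≥ ℏ/2

The minimum uncertainty in position is:
Δx_min = ℏ/(2Δp)
Δx_min = (1.055e-34 J·s) / (2 × 7.760e-26 kg·m/s)
Δx_min = 6.795e-10 m = 679.492 pm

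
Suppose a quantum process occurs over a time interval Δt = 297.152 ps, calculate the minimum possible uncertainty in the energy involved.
1.108 μeV

Using the energy-time uncertainty principle:
ΔEΔt ≥ ℏ/2

The minimum uncertainty in energy is:
ΔE_min = ℏ/(2Δt)
ΔE_min = (1.055e-34 J·s) / (2 × 2.972e-10 s)
ΔE_min = 1.774e-25 J = 1.108 μeV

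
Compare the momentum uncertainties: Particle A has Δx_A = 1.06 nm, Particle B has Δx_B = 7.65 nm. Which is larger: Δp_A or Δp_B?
Particle A has the larger minimum momentum uncertainty, by a factor of 7.22.

For each particle, the minimum momentum uncertainty is Δp_min = ℏ/(2Δx):

Particle A: Δp_A = ℏ/(2×1.060e-09 m) = 4.974e-26 kg·m/s
Particle B: Δp_B = ℏ/(2×7.650e-09 m) = 6.893e-27 kg·m/s

Ratio: Δp_A/Δp_B = 7.22

Since Δp_min ∝ 1/Δx, the particle with smaller position uncertainty (A) has larger momentum uncertainty.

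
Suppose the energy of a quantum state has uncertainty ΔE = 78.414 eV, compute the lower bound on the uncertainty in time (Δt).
4.197 as

Using the energy-time uncertainty principle:
ΔEΔt ≥ ℏ/2

The minimum uncertainty in time is:
Δt_min = ℏ/(2ΔE)
Δt_min = (1.055e-34 J·s) / (2 × 1.256e-17 J)
Δt_min = 4.197e-18 s = 4.197 as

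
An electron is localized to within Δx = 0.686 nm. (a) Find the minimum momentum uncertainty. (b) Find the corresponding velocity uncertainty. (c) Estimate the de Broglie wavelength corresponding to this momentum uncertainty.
(a) Δp_min = 7.686 × 10^-26 kg·m/s
(b) Δv_min = 84.379 km/s
(c) λ_dB = 8.621 nm

Step-by-step:

(a) From the uncertainty principle:
Δp_min = ℏ/(2Δx) = (1.055e-34 J·s)/(2 × 6.860e-10 m) = 7.686e-26 kg·m/s

(b) The velocity uncertainty:
Δv = Δp/m = (7.686e-26 kg·m/s)/(9.109e-31 kg) = 8.438e+04 m/s = 84.379 km/s

(c) The de Broglie wavelength for this momentum:
λ = h/p = (6.626e-34 J·s)/(7.686e-26 kg·m/s) = 8.621e-09 m = 8.621 nm

Note: The de Broglie wavelength is comparable to the localization size, as expected from wave-particle duality.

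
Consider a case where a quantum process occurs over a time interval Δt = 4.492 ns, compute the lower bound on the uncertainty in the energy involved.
73.265 neV

Using the energy-time uncertainty principle:
ΔEΔt ≥ ℏ/2

The minimum uncertainty in energy is:
ΔE_min = ℏ/(2Δt)
ΔE_min = (1.055e-34 J·s) / (2 × 4.492e-09 s)
ΔE_min = 1.174e-26 J = 73.265 neV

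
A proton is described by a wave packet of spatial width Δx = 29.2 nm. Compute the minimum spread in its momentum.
1.806 × 10^-27 kg·m/s

For a wave packet, the spatial width Δx and momentum spread Δp are related by the uncertainty principle:
ΔxΔp ≥ ℏ/2

The minimum momentum spread is:
Δp_min = ℏ/(2Δx)
Δp_min = (1.055e-34 J·s) / (2 × 2.920e-08 m)
Δp_min = 1.806e-27 kg·m/s

A wave packet cannot have both a well-defined position and well-defined momentum.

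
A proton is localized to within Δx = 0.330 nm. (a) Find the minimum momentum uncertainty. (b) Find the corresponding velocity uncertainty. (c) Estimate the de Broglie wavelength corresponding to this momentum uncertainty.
(a) Δp_min = 1.598 × 10^-25 kg·m/s
(b) Δv_min = 95.529 m/s
(c) λ_dB = 4.147 nm

Step-by-step:

(a) From the uncertainty principle:
Δp_min = ℏ/(2Δx) = (1.055e-34 J·s)/(2 × 3.300e-10 m) = 1.598e-25 kg·m/s

(b) The velocity uncertainty:
Δv = Δp/m = (1.598e-25 kg·m/s)/(1.673e-27 kg) = 9.553e+01 m/s = 95.529 m/s

(c) The de Broglie wavelength for this momentum:
λ = h/p = (6.626e-34 J·s)/(1.598e-25 kg·m/s) = 4.147e-09 m = 4.147 nm

Note: The de Broglie wavelength is comparable to the localization size, as expected from wave-particle duality.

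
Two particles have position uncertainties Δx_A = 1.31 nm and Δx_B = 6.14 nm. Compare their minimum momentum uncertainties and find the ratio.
Particle A has the larger minimum momentum uncertainty, by a factor of 4.69.

For each particle, the minimum momentum uncertainty is Δp_min = ℏ/(2Δx):

Particle A: Δp_A = ℏ/(2×1.310e-09 m) = 4.025e-26 kg·m/s
Particle B: Δp_B = ℏ/(2×6.140e-09 m) = 8.588e-27 kg·m/s

Ratio: Δp_A/Δp_B = 4.69

Since Δp_min ∝ 1/Δx, the particle with smaller position uncertainty (A) has larger momentum uncertainty.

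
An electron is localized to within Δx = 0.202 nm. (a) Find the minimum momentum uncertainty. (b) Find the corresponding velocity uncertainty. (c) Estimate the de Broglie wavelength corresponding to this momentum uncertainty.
(a) Δp_min = 2.610 × 10^-25 kg·m/s
(b) Δv_min = 286.554 km/s
(c) λ_dB = 2.538 nm

Step-by-step:

(a) From the uncertainty principle:
Δp_min = ℏ/(2Δx) = (1.055e-34 J·s)/(2 × 2.020e-10 m) = 2.610e-25 kg·m/s

(b) The velocity uncertainty:
Δv = Δp/m = (2.610e-25 kg·m/s)/(9.109e-31 kg) = 2.866e+05 m/s = 286.554 km/s

(c) The de Broglie wavelength for this momentum:
λ = h/p = (6.626e-34 J·s)/(2.610e-25 kg·m/s) = 2.538e-09 m = 2.538 nm

Note: The de Broglie wavelength is comparable to the localization size, as expected from wave-particle duality.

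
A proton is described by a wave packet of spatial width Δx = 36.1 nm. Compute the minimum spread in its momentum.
1.461 × 10^-27 kg·m/s

For a wave packet, the spatial width Δx and momentum spread Δp are related by the uncertainty principle:
ΔxΔp ≥ ℏ/2

The minimum momentum spread is:
Δp_min = ℏ/(2Δx)
Δp_min = (1.055e-34 J·s) / (2 × 3.610e-08 m)
Δp_min = 1.461e-27 kg·m/s

A wave packet cannot have both a well-defined position and well-defined momentum.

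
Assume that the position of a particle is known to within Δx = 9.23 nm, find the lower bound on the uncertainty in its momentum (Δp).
5.713 × 10^-27 kg·m/s

Using the Heisenberg uncertainty principle:
ΔxΔp ≥ ℏ/2

The minimum uncertainty in momentum is:
Δp_min = ℏ/(2Δx)
Δp_min = (1.055e-34 J·s) / (2 × 9.230e-09 m)
Δp_min = 5.713e-27 kg·m/s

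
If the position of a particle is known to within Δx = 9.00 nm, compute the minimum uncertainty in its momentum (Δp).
5.859 × 10^-27 kg·m/s

Using the Heisenberg uncertainty principle:
ΔxΔp ≥ ℏ/2

The minimum uncertainty in momentum is:
Δp_min = ℏ/(2Δx)
Δp_min = (1.055e-34 J·s) / (2 × 9.000e-09 m)
Δp_min = 5.859e-27 kg·m/s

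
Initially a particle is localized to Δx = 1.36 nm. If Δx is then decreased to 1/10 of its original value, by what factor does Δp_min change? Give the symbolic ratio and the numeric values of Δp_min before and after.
Original Δp_min = 3.877 × 10^-26 kg·m/s; new Δp'_min = 3.877 × 10^-25 kg·m/s; ratio Δp'_min/Δp_min = 10.

From the uncertainty principle ΔxΔp ≥ ℏ/2, the minimum momentum uncertainty is Δp_min = ℏ/(2Δx).

Original (Δx = 1.36 nm = 1.360e-09 m):
Δp_min = (1.055e-34 J·s)/(2 × 1.360e-09 m) = 3.877e-26 kg·m/s

When Δx → (1/10)Δx:
Δp'_min = ℏ/(2 × (1/10)Δx) = 10 × ℏ/(2Δx) = 10 × Δp_min
Δp'_min = 10 × 3.877e-26 kg·m/s = 3.877e-25 kg·m/s

Since Δp_min ∝ 1/Δx, when Δx is decreased to 1/10 of its original value, Δp_min increases to 10 times its original value.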